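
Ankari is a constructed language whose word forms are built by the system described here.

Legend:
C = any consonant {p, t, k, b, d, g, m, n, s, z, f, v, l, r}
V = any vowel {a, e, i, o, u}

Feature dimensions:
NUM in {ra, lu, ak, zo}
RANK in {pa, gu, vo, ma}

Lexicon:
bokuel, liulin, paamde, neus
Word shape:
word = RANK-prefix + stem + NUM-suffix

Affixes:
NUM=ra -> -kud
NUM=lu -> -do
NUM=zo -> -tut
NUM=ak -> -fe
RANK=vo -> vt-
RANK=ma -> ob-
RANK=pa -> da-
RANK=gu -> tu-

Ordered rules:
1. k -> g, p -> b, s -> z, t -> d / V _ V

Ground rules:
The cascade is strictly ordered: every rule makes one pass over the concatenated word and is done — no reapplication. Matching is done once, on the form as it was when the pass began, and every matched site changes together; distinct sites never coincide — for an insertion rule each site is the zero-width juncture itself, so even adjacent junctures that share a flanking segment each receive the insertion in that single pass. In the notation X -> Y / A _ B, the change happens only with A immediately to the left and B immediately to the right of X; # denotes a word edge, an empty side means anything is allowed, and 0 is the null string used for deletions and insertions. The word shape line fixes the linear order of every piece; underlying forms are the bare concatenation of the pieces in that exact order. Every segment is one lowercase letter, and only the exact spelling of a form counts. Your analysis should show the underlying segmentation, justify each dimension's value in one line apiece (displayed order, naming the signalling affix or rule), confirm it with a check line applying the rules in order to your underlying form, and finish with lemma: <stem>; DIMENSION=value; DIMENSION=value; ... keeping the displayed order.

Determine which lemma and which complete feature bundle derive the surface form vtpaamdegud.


underlying: vt-paamde-kud
NUM=ra - signalled by the affix -kud
RANK=vo - signalled by the affix vt-
check: vtpaamdekud -> vtpaamdegud
lemma: paamde; NUM=ra; RANK=vo


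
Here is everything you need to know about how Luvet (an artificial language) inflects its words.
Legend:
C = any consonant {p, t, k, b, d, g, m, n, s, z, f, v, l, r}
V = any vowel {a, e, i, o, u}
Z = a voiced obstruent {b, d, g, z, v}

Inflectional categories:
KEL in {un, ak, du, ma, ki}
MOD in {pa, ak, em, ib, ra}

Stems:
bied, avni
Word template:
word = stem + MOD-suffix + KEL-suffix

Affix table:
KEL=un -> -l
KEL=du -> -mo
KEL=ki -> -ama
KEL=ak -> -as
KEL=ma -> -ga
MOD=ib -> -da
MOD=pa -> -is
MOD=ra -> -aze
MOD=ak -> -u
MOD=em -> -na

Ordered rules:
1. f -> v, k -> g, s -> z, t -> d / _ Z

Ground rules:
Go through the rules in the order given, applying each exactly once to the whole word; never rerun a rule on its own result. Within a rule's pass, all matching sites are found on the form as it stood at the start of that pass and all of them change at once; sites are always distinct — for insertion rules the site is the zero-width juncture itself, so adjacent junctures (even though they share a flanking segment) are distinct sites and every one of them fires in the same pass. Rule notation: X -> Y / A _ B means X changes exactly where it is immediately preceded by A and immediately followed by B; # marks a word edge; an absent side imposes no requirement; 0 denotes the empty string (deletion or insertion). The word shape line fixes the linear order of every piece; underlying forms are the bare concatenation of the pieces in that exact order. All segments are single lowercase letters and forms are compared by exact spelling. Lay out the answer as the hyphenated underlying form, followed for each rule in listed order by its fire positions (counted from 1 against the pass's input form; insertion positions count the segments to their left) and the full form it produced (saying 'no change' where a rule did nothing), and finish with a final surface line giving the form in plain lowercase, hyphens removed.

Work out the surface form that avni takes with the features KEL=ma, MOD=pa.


underlying: avni-is-ga
1. f -> v, k -> g, s -> z, t -> d / _ Z: fires at position(s) 6: avniizga
surface: avniizga


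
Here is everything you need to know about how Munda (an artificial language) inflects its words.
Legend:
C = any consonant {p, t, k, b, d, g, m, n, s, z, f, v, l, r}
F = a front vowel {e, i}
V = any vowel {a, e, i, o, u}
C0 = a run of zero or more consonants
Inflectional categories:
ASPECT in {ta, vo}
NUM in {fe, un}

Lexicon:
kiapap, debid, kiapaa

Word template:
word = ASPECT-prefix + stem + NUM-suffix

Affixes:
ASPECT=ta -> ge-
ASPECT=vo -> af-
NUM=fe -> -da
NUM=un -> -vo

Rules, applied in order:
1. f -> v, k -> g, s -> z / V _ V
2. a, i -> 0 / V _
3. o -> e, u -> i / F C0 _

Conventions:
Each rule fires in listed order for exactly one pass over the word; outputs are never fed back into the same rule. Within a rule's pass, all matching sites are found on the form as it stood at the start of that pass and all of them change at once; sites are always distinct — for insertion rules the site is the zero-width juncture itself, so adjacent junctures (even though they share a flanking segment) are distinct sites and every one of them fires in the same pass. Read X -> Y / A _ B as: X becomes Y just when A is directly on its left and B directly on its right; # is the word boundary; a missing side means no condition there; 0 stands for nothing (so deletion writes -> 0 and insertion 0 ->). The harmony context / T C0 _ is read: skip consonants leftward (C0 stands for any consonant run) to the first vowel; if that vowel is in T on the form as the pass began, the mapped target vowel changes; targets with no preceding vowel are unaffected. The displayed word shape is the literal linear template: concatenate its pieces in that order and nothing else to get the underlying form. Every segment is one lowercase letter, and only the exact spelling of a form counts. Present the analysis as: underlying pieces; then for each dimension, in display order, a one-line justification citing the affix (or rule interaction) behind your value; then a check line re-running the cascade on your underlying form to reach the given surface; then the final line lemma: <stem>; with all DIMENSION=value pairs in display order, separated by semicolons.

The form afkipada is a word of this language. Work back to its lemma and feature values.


underlying: af-kiapaa-da
ASPECT=vo - signalled by the affix af-
NUM=fe - signalled by the affix -da
check: afkiapaada -> afkiapaada -> afkipada -> afkipada
lemma: kiapaa; ASPECT=vo; NUM=fe


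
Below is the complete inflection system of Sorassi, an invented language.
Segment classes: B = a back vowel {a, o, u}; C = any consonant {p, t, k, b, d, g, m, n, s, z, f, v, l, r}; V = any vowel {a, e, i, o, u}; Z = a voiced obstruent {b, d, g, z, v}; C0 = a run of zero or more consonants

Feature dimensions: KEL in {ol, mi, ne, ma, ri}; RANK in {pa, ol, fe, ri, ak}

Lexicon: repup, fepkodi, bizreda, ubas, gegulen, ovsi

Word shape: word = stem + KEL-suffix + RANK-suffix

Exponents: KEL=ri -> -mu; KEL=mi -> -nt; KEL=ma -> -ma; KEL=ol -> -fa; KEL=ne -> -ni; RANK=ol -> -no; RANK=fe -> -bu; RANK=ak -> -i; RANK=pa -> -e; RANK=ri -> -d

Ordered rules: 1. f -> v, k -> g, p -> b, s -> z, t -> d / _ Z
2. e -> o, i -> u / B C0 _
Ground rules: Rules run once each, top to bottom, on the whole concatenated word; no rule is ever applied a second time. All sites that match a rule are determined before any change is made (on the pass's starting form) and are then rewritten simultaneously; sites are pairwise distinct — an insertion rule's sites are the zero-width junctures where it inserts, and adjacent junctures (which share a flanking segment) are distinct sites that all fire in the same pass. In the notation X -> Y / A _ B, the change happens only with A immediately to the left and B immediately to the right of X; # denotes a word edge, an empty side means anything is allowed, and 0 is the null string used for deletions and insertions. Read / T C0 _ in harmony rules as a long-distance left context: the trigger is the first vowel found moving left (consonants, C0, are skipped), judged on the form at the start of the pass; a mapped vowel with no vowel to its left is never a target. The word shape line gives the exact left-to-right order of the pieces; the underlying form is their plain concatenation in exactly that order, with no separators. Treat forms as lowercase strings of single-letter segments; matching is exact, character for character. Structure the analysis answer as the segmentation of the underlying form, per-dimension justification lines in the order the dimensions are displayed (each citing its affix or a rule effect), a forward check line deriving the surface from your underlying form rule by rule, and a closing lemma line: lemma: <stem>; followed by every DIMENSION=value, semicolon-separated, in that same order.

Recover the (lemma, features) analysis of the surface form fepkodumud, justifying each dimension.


underlying: fepkodi-mu-d
KEL=ri - signalled by the affix -mu
RANK=ri - signalled by the affix -d
check: fepkodimud -> fepkodimud -> fepkodumud
lemma: fepkodi; KEL=ri; RANK=ri


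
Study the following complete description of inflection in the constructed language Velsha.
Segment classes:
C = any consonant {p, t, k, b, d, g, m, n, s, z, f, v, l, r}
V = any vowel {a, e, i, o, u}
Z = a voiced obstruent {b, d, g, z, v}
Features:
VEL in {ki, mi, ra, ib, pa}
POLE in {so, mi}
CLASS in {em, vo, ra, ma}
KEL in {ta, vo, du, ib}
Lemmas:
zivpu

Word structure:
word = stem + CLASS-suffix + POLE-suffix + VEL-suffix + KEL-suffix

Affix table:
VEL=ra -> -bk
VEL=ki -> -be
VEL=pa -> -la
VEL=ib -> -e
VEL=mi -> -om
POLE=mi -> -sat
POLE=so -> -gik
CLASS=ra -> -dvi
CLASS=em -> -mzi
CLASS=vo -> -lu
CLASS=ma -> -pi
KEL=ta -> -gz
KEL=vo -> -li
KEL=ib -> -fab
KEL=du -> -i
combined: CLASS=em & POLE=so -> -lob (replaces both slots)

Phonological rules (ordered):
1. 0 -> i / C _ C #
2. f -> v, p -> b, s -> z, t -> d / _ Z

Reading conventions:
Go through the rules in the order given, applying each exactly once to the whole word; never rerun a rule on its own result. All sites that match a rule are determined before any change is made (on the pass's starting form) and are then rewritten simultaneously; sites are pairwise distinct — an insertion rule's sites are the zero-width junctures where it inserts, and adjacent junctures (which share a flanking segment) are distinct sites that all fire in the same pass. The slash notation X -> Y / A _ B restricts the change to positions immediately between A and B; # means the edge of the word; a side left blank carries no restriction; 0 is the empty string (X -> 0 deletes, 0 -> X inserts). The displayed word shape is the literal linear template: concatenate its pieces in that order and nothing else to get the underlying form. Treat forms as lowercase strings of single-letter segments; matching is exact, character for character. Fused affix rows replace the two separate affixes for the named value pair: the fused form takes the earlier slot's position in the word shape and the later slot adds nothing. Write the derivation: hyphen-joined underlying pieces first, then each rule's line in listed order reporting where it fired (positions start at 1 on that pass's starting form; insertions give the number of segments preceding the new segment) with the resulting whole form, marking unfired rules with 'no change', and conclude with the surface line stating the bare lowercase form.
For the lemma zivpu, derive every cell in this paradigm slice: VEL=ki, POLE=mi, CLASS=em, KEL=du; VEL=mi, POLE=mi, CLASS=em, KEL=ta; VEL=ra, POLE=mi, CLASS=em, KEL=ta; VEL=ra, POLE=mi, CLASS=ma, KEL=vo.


cell VEL=ki, POLE=mi, CLASS=em, KEL=du:
underlying: zivpu-mzi-sat-be-i
1. 0 -> i / C _ C #: no change
2. f -> v, p -> b, s -> z, t -> d / _ Z: fires at position(s) 11: zivpumzisadbei
surface: zivpumzisadbei

cell VEL=mi, POLE=mi, CLASS=em, KEL=ta:
underlying: zivpu-mzi-sat-om-gz
1. 0 -> i / C _ C #: inserts after position(s) 14: zivpumzisatomgiz
2. f -> v, p -> b, s -> z, t -> d / _ Z: no change
surface: zivpumzisatomgiz

cell VEL=ra, POLE=mi, CLASS=em, KEL=ta:
underlying: zivpu-mzi-sat-bk-gz
1. 0 -> i / C _ C #: inserts after position(s) 14: zivpumzisatbkgiz
2. f -> v, p -> b, s -> z, t -> d / _ Z: fires at position(s) 11: zivpumzisadbkgiz
surface: zivpumzisadbkgiz

cell VEL=ra, POLE=mi, CLASS=ma, KEL=vo:
underlying: zivpu-pi-sat-bk-li
1. 0 -> i / C _ C #: no change
2. f -> v, p -> b, s -> z, t -> d / _ Z: fires at position(s) 10: zivpupisadbkli
surface: zivpupisadbkli


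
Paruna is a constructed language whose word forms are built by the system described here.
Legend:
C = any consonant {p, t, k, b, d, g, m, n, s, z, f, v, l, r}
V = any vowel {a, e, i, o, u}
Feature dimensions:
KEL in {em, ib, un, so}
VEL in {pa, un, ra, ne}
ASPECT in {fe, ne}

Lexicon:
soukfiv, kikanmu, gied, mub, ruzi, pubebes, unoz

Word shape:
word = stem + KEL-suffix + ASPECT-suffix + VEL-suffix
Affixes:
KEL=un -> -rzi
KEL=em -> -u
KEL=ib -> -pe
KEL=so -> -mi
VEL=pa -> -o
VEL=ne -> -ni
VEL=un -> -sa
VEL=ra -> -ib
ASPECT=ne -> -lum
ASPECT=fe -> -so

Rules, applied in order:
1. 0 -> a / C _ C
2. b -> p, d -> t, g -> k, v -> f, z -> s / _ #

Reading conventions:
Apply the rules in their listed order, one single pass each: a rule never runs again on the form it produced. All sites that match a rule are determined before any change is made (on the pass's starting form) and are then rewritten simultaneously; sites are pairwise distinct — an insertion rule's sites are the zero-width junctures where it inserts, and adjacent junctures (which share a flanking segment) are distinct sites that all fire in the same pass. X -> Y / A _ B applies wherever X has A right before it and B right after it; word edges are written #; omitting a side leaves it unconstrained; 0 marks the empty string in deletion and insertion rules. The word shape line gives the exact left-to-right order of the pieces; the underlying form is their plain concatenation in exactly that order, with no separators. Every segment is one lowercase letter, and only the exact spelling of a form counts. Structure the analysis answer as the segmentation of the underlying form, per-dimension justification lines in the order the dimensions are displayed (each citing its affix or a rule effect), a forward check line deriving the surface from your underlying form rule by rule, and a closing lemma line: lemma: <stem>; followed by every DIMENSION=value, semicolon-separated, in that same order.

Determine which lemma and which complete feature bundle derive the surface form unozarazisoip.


underlying: unoz-rzi-so-ib
KEL=un - signalled by the affix -rzi
VEL=ra - signalled by the affix -ib
ASPECT=fe - signalled by the affix -so
check: unozrzisoib -> unozarazisoib -> unozarazisoip
lemma: unoz; KEL=un; VEL=ra; ASPECT=fe


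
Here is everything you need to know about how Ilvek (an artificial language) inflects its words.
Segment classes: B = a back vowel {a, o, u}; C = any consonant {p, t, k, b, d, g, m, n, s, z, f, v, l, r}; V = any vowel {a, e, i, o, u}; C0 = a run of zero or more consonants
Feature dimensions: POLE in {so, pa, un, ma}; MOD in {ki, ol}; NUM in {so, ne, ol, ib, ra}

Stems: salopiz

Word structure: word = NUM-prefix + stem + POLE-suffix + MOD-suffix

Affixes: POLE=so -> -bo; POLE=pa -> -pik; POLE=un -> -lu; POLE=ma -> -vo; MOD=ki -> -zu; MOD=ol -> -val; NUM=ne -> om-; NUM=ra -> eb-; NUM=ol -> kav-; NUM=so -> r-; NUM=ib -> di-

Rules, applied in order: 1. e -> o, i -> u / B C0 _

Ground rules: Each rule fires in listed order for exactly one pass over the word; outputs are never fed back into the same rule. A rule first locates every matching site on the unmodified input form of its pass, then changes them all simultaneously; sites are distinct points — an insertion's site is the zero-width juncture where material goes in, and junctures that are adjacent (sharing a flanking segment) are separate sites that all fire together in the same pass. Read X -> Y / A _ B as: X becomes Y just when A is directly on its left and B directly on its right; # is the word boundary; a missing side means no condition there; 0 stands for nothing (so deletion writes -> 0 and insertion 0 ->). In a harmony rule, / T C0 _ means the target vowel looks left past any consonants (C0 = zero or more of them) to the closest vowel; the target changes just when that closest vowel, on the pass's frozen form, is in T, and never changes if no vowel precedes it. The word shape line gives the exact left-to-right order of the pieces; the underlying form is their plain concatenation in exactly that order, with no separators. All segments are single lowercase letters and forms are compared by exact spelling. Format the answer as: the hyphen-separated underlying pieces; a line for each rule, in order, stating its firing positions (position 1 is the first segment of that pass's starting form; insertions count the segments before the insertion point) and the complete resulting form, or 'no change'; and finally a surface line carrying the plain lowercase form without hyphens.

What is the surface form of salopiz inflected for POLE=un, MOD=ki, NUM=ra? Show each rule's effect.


underlying: eb-salopiz-lu-zu
1. e -> o, i -> u / B C0 _: fires at position(s) 8: ebsalopuzluzu
surface: ebsalopuzluzu


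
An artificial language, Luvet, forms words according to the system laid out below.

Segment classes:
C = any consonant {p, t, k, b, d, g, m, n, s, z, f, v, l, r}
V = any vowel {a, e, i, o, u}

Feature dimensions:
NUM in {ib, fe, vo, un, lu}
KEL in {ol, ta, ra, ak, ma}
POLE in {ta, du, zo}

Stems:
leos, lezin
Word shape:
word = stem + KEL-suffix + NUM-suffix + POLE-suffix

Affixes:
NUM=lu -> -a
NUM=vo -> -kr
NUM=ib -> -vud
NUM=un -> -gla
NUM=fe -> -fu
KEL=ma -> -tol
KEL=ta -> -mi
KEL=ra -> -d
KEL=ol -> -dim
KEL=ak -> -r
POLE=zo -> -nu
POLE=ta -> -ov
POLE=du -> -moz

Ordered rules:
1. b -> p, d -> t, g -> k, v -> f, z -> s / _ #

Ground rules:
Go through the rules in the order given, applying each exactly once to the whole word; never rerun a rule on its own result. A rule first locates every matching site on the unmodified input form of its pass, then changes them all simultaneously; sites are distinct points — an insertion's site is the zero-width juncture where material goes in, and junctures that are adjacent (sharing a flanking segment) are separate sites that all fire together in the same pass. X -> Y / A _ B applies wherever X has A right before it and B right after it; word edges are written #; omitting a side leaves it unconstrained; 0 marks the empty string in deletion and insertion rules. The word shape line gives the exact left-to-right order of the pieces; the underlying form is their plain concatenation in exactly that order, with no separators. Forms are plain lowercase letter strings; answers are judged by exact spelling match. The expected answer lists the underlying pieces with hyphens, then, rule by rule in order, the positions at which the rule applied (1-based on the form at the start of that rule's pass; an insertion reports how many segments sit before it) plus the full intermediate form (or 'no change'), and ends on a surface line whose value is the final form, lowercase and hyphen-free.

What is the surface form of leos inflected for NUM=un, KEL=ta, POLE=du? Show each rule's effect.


underlying: leos-mi-gla-moz
1. b -> p, d -> t, g -> k, v -> f, z -> s / _ #: fires at position(s) 12: leosmiglamos
surface: leosmiglamos


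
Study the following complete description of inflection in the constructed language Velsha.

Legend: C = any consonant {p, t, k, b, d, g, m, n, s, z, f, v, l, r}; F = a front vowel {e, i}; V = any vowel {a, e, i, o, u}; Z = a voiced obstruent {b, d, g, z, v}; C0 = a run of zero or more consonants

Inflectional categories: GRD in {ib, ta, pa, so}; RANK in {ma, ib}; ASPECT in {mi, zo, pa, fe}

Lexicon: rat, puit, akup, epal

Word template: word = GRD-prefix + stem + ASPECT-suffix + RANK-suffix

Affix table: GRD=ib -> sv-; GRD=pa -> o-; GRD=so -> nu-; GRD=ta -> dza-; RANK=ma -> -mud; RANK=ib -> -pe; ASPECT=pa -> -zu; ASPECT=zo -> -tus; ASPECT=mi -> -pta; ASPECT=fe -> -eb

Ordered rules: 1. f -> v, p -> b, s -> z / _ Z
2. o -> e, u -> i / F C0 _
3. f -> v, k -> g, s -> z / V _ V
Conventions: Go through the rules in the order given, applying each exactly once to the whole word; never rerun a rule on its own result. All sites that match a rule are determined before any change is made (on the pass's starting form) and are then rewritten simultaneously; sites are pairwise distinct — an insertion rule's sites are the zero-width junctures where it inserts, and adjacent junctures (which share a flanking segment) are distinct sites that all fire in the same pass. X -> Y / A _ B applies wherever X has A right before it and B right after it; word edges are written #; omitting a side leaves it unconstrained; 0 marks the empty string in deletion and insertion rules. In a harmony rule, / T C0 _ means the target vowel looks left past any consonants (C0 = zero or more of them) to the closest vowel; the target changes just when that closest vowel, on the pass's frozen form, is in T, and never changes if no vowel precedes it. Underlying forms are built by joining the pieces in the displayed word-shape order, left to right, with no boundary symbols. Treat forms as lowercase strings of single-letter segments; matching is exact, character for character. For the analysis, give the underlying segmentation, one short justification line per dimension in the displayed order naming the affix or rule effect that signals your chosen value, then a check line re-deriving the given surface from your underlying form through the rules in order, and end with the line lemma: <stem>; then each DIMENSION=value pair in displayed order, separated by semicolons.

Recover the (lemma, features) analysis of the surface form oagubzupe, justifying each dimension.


underlying: o-akup-zu-pe
GRD=pa - signalled by the affix o-
RANK=ib - signalled by the affix -pe
ASPECT=pa - signalled by the affix -zu
check: oakupzupe -> oakubzupe -> oakubzupe -> oagubzupe
lemma: akup; GRD=pa; RANK=ib; ASPECT=pa


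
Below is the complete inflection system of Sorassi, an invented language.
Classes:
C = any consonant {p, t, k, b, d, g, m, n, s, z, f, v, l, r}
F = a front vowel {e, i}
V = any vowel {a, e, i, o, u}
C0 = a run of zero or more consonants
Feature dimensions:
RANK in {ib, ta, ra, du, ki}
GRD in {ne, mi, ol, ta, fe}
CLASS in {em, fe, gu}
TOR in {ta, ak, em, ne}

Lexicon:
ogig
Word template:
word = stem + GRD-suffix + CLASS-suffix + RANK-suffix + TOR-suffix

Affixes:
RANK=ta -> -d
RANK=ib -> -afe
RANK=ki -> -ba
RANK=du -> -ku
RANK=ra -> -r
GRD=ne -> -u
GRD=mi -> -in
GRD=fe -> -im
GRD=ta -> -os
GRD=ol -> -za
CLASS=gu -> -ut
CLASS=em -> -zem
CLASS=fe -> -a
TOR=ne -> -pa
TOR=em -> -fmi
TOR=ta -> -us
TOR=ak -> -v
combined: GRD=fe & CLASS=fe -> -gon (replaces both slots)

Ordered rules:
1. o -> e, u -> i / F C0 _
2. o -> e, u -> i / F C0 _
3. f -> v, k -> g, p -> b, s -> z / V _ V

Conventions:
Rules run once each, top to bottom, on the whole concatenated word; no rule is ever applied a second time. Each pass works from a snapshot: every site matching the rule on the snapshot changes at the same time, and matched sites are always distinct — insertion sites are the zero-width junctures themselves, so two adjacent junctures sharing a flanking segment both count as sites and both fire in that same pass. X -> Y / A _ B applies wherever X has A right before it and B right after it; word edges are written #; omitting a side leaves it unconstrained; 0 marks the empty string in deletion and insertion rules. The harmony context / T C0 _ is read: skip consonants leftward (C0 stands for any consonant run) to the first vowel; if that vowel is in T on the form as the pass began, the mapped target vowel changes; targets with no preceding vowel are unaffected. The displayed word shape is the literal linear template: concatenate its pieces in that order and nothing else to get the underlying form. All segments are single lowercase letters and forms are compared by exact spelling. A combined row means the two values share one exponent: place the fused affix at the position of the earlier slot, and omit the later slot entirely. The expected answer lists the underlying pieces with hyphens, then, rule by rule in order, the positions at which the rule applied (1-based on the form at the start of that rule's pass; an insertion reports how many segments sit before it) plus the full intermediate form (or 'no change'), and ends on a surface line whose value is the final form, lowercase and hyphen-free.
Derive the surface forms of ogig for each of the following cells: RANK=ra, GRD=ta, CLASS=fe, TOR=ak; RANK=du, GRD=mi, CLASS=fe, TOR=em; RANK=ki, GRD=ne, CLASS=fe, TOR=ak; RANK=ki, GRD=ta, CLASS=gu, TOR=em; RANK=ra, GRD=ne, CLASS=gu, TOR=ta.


cell RANK=ra, GRD=ta, CLASS=fe, TOR=ak:
underlying: ogig-os-a-r-v
1. o -> e, u -> i / F C0 _: fires at position(s) 5: ogigesarv
2. o -> e, u -> i / F C0 _: no change
3. f -> v, k -> g, p -> b, s -> z / V _ V: fires at position(s) 6: ogigezarv
surface: ogigezarv

cell RANK=du, GRD=mi, CLASS=fe, TOR=em:
underlying: ogig-in-a-ku-fmi
1. o -> e, u -> i / F C0 _: no change
2. o -> e, u -> i / F C0 _: no change
3. f -> v, k -> g, p -> b, s -> z / V _ V: fires at position(s) 8: ogiginagufmi
surface: ogiginagufmi

cell RANK=ki, GRD=ne, CLASS=fe, TOR=ak:
underlying: ogig-u-a-ba-v
1. o -> e, u -> i / F C0 _: fires at position(s) 5: ogigiabav
2. o -> e, u -> i / F C0 _: no change
3. f -> v, k -> g, p -> b, s -> z / V _ V: no change
surface: ogigiabav

cell RANK=ki, GRD=ta, CLASS=gu, TOR=em:
underlying: ogig-os-ut-ba-fmi
1. o -> e, u -> i / F C0 _: fires at position(s) 5: ogigesutbafmi
2. o -> e, u -> i / F C0 _: fires at position(s) 7: ogigesitbafmi
3. f -> v, k -> g, p -> b, s -> z / V _ V: fires at position(s) 6: ogigezitbafmi
surface: ogigezitbafmi

cell RANK=ra, GRD=ne, CLASS=gu, TOR=ta:
underlying: ogig-u-ut-r-us
1. o -> e, u -> i / F C0 _: fires at position(s) 5: ogigiutrus
2. o -> e, u -> i / F C0 _: fires at position(s) 6: ogigiitrus
3. f -> v, k -> g, p -> b, s -> z / V _ V: no change
surface: ogigiitrus


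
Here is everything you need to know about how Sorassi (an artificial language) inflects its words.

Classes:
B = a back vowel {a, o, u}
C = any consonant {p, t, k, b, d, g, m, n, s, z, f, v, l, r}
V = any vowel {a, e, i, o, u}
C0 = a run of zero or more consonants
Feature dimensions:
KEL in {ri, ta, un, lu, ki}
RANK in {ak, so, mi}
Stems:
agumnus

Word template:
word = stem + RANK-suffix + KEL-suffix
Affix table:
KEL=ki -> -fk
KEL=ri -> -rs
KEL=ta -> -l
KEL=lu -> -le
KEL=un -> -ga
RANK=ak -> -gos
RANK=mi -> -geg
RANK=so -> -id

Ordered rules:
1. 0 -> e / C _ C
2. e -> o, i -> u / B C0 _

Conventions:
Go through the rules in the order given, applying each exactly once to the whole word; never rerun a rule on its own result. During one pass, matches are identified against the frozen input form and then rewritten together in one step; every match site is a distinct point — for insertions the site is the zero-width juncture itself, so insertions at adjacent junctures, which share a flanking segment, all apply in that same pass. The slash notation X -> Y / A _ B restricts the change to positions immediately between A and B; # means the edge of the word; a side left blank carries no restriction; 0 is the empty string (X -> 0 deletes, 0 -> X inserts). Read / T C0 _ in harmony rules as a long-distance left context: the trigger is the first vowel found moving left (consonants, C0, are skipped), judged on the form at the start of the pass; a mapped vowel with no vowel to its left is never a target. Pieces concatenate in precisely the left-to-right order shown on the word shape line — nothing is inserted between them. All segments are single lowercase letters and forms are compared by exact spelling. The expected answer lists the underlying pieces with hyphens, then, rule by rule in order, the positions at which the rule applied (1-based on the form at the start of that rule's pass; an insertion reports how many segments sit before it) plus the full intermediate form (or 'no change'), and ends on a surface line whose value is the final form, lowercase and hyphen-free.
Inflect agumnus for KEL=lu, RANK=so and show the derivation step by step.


underlying: agumnus-id-le
1. 0 -> e / C _ C: inserts after position(s) 4, 9: agumenusidele
2. e -> o, i -> u / B C0 _: fires at position(s) 5, 9: agumonusudele
surface: agumonusudele


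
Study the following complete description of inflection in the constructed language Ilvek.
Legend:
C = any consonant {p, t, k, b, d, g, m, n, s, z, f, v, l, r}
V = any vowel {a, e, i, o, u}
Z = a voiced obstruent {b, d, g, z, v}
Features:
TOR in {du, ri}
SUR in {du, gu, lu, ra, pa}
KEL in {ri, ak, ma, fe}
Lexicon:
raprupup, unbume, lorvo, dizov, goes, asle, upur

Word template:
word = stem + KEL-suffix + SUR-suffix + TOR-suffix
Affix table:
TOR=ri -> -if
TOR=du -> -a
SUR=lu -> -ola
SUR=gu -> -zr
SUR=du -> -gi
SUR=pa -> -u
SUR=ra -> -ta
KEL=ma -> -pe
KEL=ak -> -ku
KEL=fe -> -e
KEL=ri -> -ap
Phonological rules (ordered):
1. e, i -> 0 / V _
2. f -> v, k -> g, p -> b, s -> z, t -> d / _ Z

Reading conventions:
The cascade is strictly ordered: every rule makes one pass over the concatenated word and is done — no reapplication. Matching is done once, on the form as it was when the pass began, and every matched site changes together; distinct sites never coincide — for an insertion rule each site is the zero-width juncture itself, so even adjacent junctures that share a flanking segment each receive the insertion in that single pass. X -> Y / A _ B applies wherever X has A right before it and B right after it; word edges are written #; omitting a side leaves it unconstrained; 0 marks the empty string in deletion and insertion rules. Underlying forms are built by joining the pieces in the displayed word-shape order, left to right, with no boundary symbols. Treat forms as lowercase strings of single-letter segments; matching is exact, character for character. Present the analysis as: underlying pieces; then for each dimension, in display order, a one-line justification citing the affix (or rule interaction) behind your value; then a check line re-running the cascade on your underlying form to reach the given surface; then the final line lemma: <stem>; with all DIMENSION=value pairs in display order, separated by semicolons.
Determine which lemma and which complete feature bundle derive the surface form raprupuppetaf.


underlying: raprupup-pe-ta-if
TOR=ri - signalled by the affix -if
SUR=ra - signalled by the affix -ta
KEL=ma - signalled by the affix -pe
check: raprupuppetaif -> raprupuppetaf -> raprupuppetaf
lemma: raprupup; TOR=ri; SUR=ra; KEL=ma


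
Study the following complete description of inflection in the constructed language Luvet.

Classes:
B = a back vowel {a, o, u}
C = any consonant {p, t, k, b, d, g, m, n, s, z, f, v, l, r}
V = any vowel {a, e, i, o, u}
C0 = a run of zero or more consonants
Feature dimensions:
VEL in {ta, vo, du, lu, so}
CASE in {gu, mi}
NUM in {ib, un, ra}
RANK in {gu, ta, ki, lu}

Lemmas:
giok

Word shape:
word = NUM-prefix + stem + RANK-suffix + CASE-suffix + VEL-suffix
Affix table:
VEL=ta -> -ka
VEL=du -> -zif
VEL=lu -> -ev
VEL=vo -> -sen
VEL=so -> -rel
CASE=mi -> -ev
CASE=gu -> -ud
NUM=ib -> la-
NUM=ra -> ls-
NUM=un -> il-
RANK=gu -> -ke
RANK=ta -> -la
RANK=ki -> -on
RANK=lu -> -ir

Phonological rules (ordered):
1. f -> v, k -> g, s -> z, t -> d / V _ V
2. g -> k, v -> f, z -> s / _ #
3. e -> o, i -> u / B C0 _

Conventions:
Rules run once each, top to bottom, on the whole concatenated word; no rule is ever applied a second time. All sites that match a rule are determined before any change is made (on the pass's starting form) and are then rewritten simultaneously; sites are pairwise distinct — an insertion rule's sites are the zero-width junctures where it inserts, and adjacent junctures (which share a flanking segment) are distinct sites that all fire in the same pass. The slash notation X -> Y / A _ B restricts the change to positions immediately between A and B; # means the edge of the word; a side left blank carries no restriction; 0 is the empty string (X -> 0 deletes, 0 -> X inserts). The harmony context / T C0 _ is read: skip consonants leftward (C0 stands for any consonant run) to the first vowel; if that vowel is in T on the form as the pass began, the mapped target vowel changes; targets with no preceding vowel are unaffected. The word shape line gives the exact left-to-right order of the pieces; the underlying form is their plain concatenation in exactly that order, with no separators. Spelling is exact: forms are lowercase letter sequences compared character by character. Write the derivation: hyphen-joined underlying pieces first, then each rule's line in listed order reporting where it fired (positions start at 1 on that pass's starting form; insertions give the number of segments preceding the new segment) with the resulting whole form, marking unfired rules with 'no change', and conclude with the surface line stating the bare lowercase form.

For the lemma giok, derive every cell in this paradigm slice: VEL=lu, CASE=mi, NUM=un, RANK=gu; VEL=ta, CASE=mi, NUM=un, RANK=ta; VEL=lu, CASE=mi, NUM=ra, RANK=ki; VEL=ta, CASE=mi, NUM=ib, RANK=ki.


cell VEL=lu, CASE=mi, NUM=un, RANK=gu:
underlying: il-giok-ke-ev-ev
1. f -> v, k -> g, s -> z, t -> d / V _ V: no change
2. g -> k, v -> f, z -> s / _ #: fires at position(s) 12: ilgiokkeevef
3. e -> o, i -> u / B C0 _: fires at position(s) 8: ilgiokkoevef
surface: ilgiokkoevef

cell VEL=ta, CASE=mi, NUM=un, RANK=ta:
underlying: il-giok-la-ev-ka
1. f -> v, k -> g, s -> z, t -> d / V _ V: no change
2. g -> k, v -> f, z -> s / _ #: no change
3. e -> o, i -> u / B C0 _: fires at position(s) 9: ilgioklaovka
surface: ilgioklaovka

cell VEL=lu, CASE=mi, NUM=ra, RANK=ki:
underlying: ls-giok-on-ev-ev
1. f -> v, k -> g, s -> z, t -> d / V _ V: fires at position(s) 6: lsgiogonevev
2. g -> k, v -> f, z -> s / _ #: fires at position(s) 12: lsgiogonevef
3. e -> o, i -> u / B C0 _: fires at position(s) 9: lsgiogonovef
surface: lsgiogonovef

cell VEL=ta, CASE=mi, NUM=ib, RANK=ki:
underlying: la-giok-on-ev-ka
1. f -> v, k -> g, s -> z, t -> d / V _ V: fires at position(s) 6: lagiogonevka
2. g -> k, v -> f, z -> s / _ #: no change
3. e -> o, i -> u / B C0 _: fires at position(s) 4, 9: laguogonovka
surface: laguogonovka


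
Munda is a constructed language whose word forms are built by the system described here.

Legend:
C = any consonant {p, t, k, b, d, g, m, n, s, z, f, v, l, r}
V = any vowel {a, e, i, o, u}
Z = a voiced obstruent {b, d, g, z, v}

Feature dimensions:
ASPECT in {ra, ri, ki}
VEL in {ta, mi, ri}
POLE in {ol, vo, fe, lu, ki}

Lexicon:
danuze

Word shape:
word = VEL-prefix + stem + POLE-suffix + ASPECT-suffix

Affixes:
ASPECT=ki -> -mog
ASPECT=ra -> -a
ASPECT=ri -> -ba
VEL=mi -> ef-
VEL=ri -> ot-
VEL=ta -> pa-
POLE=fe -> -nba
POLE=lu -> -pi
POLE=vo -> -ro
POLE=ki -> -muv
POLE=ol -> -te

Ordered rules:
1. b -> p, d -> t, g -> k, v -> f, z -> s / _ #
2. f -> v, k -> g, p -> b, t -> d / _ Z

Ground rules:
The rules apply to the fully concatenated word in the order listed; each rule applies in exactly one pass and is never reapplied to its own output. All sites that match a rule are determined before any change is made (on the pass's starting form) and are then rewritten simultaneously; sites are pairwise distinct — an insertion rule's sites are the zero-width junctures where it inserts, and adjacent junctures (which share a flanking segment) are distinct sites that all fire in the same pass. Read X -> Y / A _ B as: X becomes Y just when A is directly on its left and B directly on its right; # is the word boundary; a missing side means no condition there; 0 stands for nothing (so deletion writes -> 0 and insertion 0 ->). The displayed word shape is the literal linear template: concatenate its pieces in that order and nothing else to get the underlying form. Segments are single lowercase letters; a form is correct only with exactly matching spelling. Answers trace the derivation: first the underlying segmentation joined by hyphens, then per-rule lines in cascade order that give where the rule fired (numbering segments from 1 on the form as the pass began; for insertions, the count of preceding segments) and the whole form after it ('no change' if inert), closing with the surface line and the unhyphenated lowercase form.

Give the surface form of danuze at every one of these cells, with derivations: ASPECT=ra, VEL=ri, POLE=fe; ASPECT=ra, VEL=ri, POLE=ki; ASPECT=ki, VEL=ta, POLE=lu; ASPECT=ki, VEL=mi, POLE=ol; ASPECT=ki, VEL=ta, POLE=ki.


cell ASPECT=ra, VEL=ri, POLE=fe:
underlying: ot-danuze-nba-a
1. b -> p, d -> t, g -> k, v -> f, z -> s / _ #: no change
2. f -> v, k -> g, p -> b, t -> d / _ Z: fires at position(s) 2: oddanuzenbaa
surface: oddanuzenbaa

cell ASPECT=ra, VEL=ri, POLE=ki:
underlying: ot-danuze-muv-a
1. b -> p, d -> t, g -> k, v -> f, z -> s / _ #: no change
2. f -> v, k -> g, p -> b, t -> d / _ Z: fires at position(s) 2: oddanuzemuva
surface: oddanuzemuva

cell ASPECT=ki, VEL=ta, POLE=lu:
underlying: pa-danuze-pi-mog
1. b -> p, d -> t, g -> k, v -> f, z -> s / _ #: fires at position(s) 13: padanuzepimok
2. f -> v, k -> g, p -> b, t -> d / _ Z: no change
surface: padanuzepimok

cell ASPECT=ki, VEL=mi, POLE=ol:
underlying: ef-danuze-te-mog
1. b -> p, d -> t, g -> k, v -> f, z -> s / _ #: fires at position(s) 13: efdanuzetemok
2. f -> v, k -> g, p -> b, t -> d / _ Z: fires at position(s) 2: evdanuzetemok
surface: evdanuzetemok

cell ASPECT=ki, VEL=ta, POLE=ki:
underlying: pa-danuze-muv-mog
1. b -> p, d -> t, g -> k, v -> f, z -> s / _ #: fires at position(s) 14: padanuzemuvmok
2. f -> v, k -> g, p -> b, t -> d / _ Z: no change
surface: padanuzemuvmok


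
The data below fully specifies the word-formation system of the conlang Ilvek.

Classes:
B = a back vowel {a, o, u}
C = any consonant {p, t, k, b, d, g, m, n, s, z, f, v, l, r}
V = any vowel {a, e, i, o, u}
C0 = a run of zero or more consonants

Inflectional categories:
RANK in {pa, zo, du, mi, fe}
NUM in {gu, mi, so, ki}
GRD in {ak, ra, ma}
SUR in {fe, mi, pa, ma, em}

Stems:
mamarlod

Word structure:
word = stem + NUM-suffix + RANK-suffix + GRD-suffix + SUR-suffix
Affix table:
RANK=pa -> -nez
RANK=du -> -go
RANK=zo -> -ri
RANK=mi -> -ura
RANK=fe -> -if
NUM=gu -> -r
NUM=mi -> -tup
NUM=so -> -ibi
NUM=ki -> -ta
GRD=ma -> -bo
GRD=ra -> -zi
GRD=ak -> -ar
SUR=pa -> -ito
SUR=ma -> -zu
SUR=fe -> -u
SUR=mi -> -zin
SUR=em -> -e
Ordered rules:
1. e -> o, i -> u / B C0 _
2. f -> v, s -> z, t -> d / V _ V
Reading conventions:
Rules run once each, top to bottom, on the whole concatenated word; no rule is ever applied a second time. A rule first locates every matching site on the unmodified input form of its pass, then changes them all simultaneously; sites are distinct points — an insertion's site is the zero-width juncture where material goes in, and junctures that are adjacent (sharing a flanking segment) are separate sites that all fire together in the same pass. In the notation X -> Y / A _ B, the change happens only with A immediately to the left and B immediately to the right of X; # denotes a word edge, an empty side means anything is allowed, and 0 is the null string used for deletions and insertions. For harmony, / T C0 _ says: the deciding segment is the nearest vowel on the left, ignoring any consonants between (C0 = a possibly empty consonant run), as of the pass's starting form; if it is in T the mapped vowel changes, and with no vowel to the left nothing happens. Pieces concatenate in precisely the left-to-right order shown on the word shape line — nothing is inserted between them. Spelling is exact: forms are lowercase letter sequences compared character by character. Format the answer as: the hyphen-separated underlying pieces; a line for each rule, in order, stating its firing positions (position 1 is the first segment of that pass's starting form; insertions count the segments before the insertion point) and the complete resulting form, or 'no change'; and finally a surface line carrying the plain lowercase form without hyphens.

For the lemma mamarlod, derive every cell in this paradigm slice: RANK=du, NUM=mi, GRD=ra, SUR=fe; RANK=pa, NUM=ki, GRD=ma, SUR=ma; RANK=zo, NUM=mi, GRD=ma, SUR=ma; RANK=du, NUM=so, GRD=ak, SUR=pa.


cell RANK=du, NUM=mi, GRD=ra, SUR=fe:
underlying: mamarlod-tup-go-zi-u
1. e -> o, i -> u / B C0 _: fires at position(s) 15: mamarlodtupgozuu
2. f -> v, s -> z, t -> d / V _ V: no change
surface: mamarlodtupgozuu

cell RANK=pa, NUM=ki, GRD=ma, SUR=ma:
underlying: mamarlod-ta-nez-bo-zu
1. e -> o, i -> u / B C0 _: fires at position(s) 12: mamarlodtanozbozu
2. f -> v, s -> z, t -> d / V _ V: no change
surface: mamarlodtanozbozu

cell RANK=zo, NUM=mi, GRD=ma, SUR=ma:
underlying: mamarlod-tup-ri-bo-zu
1. e -> o, i -> u / B C0 _: fires at position(s) 13: mamarlodtuprubozu
2. f -> v, s -> z, t -> d / V _ V: no change
surface: mamarlodtuprubozu

cell RANK=du, NUM=so, GRD=ak, SUR=pa:
underlying: mamarlod-ibi-go-ar-ito
1. e -> o, i -> u / B C0 _: fires at position(s) 9, 16: mamarlodubigoaruto
2. f -> v, s -> z, t -> d / V _ V: fires at position(s) 17: mamarlodubigoarudo
surface: mamarlodubigoarudo
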